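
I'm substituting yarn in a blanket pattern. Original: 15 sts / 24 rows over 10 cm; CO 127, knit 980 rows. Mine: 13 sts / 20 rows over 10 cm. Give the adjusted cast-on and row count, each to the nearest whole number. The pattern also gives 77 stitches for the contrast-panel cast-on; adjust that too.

Cast on 110 stitches; work 817 rows; contrast-panel cast-on 67 stitches.

Stitches: 127 × 13/15 = 110.07 → 110.
Rows: 980 × 20/24 = 816.67 → 817.
contrast-panel cast-on: 77 × 13/15 = 66.73 → 67.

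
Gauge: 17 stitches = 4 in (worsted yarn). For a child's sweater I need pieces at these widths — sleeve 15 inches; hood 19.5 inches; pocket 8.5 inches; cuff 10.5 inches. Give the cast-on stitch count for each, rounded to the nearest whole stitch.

sleeve 64; hood 83; pocket 36; cuff 45.

Rate = 17/4 = 4.25 sts per in.
sleeve: 15 × 4.25 = 63.75 → 64.
hood: 19.5 × 4.25 = 82.88 → 83.
pocket: 8.5 × 4.25 = 36.12 → 36.
cuff: 10.5 × 4.25 = 44.62 → 45.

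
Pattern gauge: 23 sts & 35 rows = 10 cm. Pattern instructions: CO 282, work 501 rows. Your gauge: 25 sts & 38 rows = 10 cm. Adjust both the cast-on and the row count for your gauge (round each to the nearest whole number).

Cast on 307 stitches; work 544 rows.

Stitches: 282 × 25/23 = 306.52 → 307.
Rows: 501 × 38/35 = 543.94 → 544.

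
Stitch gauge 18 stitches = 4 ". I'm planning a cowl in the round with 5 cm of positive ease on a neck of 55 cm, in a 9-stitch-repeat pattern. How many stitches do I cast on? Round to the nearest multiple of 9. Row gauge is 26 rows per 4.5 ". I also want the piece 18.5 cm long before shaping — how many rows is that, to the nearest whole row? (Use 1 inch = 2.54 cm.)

Cast on 108 stitches; work 42 rows.

Finished = 55 + 5 = 60 cm.
60 cm × 1/2.54 = 23.62 inches.
18/4 = 4.5 sts per in; 23.62 × 4.5 = 106.30 sts.
Nearest multiple of 9 → 108.
18.5 cm = 7.28 inches; × 5.778 = 42.08 → 42 rows.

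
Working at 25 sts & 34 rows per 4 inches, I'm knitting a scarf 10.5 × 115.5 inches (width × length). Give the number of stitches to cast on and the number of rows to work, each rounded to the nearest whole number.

Stitch gauge = 25/4 = 6.25 sts/in; 10.5 × 6.25 = 65.62 → 66 sts.
Row gauge = 34/4 = 8.5 rows/in; 115.5 × 8.5 = 981.75 → 982 rows.

Cast on 66 stitches and work 982 rows.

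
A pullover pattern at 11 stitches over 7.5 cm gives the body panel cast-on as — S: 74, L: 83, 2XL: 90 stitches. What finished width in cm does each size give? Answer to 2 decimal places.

S 50.45 cm; L 56.59 cm; 2XL 61.36 cm.

11/7.5 = 1.467 sts per cm.
S: 74 / 1.467 = 50.455 → 50.45 cm.
L: 83 / 1.467 = 56.591 → 56.59 cm.
2XL: 90 / 1.467 = 61.364 → 61.36 cm.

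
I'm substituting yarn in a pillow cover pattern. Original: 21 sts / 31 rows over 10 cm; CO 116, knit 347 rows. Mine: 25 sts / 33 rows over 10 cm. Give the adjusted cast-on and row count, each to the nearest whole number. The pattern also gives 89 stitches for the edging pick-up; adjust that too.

Stitches: 116 × 25/21 = 138.10 → 138.
Rows: 347 × 33/31 = 369.39 → 369.
edging pick-up: 89 × 25/21 = 105.95 → 106.

Cast on 138 stitches; work 369 rows; edging pick-up 106 stitches.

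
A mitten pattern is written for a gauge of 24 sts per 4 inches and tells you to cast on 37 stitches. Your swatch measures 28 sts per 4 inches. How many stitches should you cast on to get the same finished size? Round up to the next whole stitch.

Scale factor = 28 / 24 = 1.167.
37 × 28 / 24 = 43.17 sts.
→ 44 sts.

Cast on 44 stitches.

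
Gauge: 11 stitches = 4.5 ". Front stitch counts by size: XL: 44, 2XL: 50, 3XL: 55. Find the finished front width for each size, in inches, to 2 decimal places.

11/4.5 = 2.444 sts per in.
XL: 44 / 2.444 = 18.000 → 18.00 in.
2XL: 50 / 2.444 = 20.455 → 20.45 in.
3XL: 55 / 2.444 = 22.500 → 22.50 in.

XL 18.00 inches; 2XL 20.45 inches; 3XL 22.50 inches.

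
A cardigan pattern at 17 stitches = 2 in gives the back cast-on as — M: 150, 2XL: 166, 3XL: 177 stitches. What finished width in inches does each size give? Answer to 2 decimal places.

17/2 = 8.5 sts per in.
M: 150 / 8.5 = 17.647 → 17.65 in.
2XL: 166 / 8.5 = 19.529 → 19.53 in.
3XL: 177 / 8.5 = 20.824 → 20.82 in.

M 17.65 inches; 2XL 19.53 inches; 3XL 20.82 inches.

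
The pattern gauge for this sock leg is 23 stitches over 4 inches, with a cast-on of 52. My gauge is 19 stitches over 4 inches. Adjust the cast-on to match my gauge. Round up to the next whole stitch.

Cast on 43 stitches.

Scale factor = 19 / 23 = 0.826.
52 × 19 / 23 = 42.96 sts.
→ 43 sts.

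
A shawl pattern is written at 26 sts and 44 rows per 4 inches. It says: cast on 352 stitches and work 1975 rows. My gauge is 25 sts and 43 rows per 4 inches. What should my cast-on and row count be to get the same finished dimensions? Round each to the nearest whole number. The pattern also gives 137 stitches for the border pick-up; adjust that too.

Cast on 338 stitches; work 1930 rows; border pick-up 132 stitches.

Stitches: 352 × 25/26 = 338.46 → 338.
Rows: 1975 × 43/44 = 1930.11 → 1930.
border pick-up: 137 × 25/26 = 131.73 → 132.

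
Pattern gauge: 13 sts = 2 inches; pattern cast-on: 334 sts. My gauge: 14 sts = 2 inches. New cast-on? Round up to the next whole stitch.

CO 360 sts.

Scale factor = 14 / 13 = 1.077.
334 × 14 / 13 = 359.69 sts.
→ 360 sts.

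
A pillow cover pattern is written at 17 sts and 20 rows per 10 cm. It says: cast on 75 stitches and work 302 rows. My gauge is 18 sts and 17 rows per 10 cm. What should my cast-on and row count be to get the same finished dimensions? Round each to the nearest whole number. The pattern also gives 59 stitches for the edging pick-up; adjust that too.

Stitches: 75 × 18/17 = 79.41 → 79.
Rows: 302 × 17/20 = 256.70 → 257.
edging pick-up: 59 × 18/17 = 62.47 → 62.

Cast on 79 stitches; work 257 rows; edging pick-up 62 stitches.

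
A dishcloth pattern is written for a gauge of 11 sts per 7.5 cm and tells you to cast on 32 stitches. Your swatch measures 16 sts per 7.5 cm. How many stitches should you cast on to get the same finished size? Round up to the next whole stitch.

CO 47 sts.

Scale factor = 16 / 11 = 1.455.
32 × 16 / 11 = 46.55 sts.
→ 47 sts.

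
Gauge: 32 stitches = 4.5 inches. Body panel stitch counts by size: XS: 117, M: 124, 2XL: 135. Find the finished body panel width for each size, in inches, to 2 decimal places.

XS 16.45 inches; M 17.44 inches; 2XL 18.98 inches.

32/4.5 = 7.111 sts per in.
XS: 117 / 7.111 = 16.453 → 16.45 in.
M: 124 / 7.111 = 17.438 → 17.44 in.
2XL: 135 / 7.111 = 18.984 → 18.98 in.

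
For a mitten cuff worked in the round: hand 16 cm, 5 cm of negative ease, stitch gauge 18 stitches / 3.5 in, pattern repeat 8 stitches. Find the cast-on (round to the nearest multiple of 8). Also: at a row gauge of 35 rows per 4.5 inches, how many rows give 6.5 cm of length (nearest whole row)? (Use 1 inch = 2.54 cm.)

Finished = 16 − 5 = 11 cm.
11 cm × 1/2.54 = 4.33 inches.
18/3.5 = 5.143 sts per in; 4.33 × 5.143 = 22.27 sts.
Nearest multiple of 8 → 24.
6.5 cm = 2.56 inches; × 7.778 = 19.90 → 20 rows.

Cast on 24 stitches; work 20 rows.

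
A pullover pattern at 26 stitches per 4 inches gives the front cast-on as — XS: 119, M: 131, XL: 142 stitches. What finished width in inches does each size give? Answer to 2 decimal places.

XS 18.31 inches; M 20.15 inches; XL 21.85 inches.

26/4 = 6.5 sts per in.
XS: 119 / 6.5 = 18.308 → 18.31 in.
M: 131 / 6.5 = 20.154 → 20.15 in.
XL: 142 / 6.5 = 21.846 → 21.85 in.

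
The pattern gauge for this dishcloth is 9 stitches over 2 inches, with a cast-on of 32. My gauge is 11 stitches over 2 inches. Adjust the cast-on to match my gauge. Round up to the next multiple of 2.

CO 40 sts.

Scale factor = 11 / 9 = 1.222.
32 × 11 / 9 = 39.11 sts.
→ 40 sts.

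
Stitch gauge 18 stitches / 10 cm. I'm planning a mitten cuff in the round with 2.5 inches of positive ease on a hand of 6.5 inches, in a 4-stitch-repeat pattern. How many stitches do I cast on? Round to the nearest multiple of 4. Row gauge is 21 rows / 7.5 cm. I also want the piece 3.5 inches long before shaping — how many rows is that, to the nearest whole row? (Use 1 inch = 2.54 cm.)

Finished = 6.5 + 2.5 = 9 inches.
9 inches × 2.54 = 22.86 cm.
18/10 = 1.8 sts per cm; 22.86 × 1.8 = 41.15 sts.
Nearest multiple of 4 → 40.
3.5 inches = 8.89 cm; × 2.8 = 24.89 → 25 rows.

Cast on 40 stitches; work 25 rows.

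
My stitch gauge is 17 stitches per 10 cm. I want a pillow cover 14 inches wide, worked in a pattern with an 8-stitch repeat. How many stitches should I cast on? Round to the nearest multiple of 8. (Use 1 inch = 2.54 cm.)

64 stitches.

14 in = 14 × 2.54 = 35.56 cm.
17 / 10 = 1.7 sts/cm.
35.56 × 1.7 = 60.45 sts.
→ 64.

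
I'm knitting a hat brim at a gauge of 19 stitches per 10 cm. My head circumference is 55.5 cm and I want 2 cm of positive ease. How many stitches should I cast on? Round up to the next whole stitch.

CO 110 sts.

Finished = 55.5 + 2 = 57.5 cm.
19 / 10 = 1.9 sts per cm.
57.50 × 1.9 = 109.25 sts.
→ 110 sts.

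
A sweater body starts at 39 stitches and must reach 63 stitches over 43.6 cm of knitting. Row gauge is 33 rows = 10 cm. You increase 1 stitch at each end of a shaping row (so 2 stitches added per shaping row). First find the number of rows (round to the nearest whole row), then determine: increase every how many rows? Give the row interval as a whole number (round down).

Increase every 12th row.

Rows = 43.6 × 3.3 = 143.9 → 144 rows.
Stitches to add: 24 → 12 shaping rows (at 2 st each).
144 / 12 = 12.00 → every 12 rows.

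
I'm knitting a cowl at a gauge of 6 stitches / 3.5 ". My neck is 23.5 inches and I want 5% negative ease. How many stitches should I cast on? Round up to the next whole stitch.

39 stitches.

Finished = 23.5 × 0.95 = 22.32 in.
6 / 3.5 = 1.714 sts per inch.
22.32 × 1.714 = 38.27 sts.
→ 39 sts.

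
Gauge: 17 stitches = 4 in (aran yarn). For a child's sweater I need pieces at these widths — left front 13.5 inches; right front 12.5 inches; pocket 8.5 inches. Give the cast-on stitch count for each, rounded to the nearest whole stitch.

Rate = 17/4 = 4.25 sts per in.
left front: 13.5 × 4.25 = 57.38 → 57.
right front: 12.5 × 4.25 = 53.12 → 53.
pocket: 8.5 × 4.25 = 36.12 → 36.

left front 57; right front 53; pocket 36.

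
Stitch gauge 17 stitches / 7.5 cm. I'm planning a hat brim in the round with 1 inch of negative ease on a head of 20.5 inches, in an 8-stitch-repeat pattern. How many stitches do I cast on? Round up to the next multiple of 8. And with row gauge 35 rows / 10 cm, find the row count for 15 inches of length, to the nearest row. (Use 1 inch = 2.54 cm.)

Cast on 120 stitches; work 133 rows.

Finished = 20.5 − 1 = 19.5 inches.
19.5 inches × 2.54 = 49.53 cm.
17/7.5 = 2.267 sts per cm; 49.53 × 2.267 = 112.27 sts.
Next multiple of 8 → 120.
15 inches = 38.10 cm; × 3.5 = 133.35 → 133 rows.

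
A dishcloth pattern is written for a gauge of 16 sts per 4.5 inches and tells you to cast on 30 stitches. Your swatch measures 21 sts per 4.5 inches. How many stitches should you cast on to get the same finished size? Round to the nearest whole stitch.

Scale factor = 21 / 16 = 1.312.
30 × 21 / 16 = 39.38 sts.
→ 39 sts.

CO 39 sts.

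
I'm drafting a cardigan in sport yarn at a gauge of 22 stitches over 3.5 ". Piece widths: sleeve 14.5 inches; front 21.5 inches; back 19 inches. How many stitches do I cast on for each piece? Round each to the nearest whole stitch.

Rate = 22/3.5 = 6.286 sts per in.
sleeve: 14.5 × 6.286 = 91.14 → 91.
front: 21.5 × 6.286 = 135.14 → 135.
back: 19 × 6.286 = 119.43 → 119.

sleeve 91; front 135; back 119.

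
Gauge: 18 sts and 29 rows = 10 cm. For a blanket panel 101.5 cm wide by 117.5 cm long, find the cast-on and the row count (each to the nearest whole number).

Stitch gauge = 18/10 = 1.8 sts/cm; 101.5 × 1.8 = 182.70 → 183 sts.
Row gauge = 29/10 = 2.9 rows/cm; 117.5 × 2.9 = 340.75 → 341 rows.

Cast on 183 stitches and work 341 rows.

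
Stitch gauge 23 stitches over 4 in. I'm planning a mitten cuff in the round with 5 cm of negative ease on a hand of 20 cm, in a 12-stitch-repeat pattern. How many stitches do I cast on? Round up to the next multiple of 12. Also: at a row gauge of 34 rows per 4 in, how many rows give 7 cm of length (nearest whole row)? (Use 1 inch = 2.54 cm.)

Finished = 20 − 5 = 15 cm.
15 cm × 1/2.54 = 5.91 inches.
23/4 = 5.75 sts per in; 5.91 × 5.75 = 33.96 sts.
Next multiple of 12 → 36.
7 cm = 2.76 inches; × 8.5 = 23.43 → 23 rows.

Cast on 36 stitches; work 23 rows.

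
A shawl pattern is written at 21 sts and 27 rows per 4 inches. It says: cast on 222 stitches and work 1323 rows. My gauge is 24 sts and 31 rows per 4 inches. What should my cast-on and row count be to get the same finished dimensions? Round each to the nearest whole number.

Stitches: 222 × 24/21 = 253.71 → 254.
Rows: 1323 × 31/27 = 1519.00 → 1519.

Cast on 254 stitches; work 1519 rows.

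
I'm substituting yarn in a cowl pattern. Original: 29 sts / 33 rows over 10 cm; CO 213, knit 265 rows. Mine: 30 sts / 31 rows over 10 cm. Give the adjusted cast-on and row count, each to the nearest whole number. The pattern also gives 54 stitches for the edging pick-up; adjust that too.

Stitches: 213 × 30/29 = 220.34 → 220.
Rows: 265 × 31/33 = 248.94 → 249.
edging pick-up: 54 × 30/29 = 55.86 → 56.

Cast on 220 stitches; work 249 rows; edging pick-up 56 stitches.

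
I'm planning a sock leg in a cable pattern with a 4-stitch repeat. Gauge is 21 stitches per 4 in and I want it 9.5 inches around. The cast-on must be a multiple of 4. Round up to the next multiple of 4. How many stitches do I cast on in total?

21 / 4 = 5.25 sts per inch.
9.5 × 5.25 = 49.88 sts.
Next multiple of 4: 52.

Cast on 52 stitches.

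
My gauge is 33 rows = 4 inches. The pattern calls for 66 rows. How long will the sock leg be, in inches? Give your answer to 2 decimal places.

33 rows / 4 inch = 8.25 rows per inch.
66 / 8.25 = 8.000 inches.

8.00 inches.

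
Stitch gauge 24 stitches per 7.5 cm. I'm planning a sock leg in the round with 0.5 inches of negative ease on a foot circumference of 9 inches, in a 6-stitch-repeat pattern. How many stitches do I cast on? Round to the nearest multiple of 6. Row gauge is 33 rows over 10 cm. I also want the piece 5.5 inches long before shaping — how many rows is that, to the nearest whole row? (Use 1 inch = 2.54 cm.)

Cast on 72 stitches; work 46 rows.

Finished = 9 − 0.5 = 8.5 inches.
8.5 inches × 2.54 = 21.59 cm.
24/7.5 = 3.2 sts per cm; 21.59 × 3.2 = 69.09 sts.
Nearest multiple of 6 → 72.
5.5 inches = 13.97 cm; × 3.3 = 46.10 → 46 rows.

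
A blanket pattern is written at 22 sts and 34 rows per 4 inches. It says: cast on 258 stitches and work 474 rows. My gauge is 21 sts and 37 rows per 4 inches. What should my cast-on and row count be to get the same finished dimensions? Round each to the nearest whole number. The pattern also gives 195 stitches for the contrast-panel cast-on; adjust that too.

Stitches: 258 × 21/22 = 246.27 → 246.
Rows: 474 × 37/34 = 515.82 → 516.
contrast-panel cast-on: 195 × 21/22 = 186.14 → 186.

Cast on 246 stitches; work 516 rows; contrast-panel cast-on 186 stitches.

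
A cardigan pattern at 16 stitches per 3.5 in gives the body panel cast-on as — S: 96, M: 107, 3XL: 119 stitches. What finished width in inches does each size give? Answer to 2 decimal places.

S 21.00 inches; M 23.41 inches; 3XL 26.03 inches.

16/3.5 = 4.571 sts per in.
S: 96 / 4.571 = 21.000 → 21.00 in.
M: 107 / 4.571 = 23.406 → 23.41 in.
3XL: 119 / 4.571 = 26.031 → 26.03 in.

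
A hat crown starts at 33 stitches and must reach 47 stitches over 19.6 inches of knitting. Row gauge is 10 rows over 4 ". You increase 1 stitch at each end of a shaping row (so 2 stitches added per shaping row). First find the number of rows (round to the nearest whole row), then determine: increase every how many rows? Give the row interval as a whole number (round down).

Rows = 19.6 × 2.5 = 49.0 → 49 rows.
Stitches to add: 14 → 7 shaping rows (at 2 st each).
49 / 7 = 7.00 → every 7 rows.

Increase every 7th row.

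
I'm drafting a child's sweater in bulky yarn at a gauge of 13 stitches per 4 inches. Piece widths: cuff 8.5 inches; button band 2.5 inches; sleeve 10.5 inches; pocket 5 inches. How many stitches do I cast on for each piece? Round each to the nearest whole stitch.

Rate = 13/4 = 3.25 sts per in.
cuff: 8.5 × 3.25 = 27.62 → 28.
button band: 2.5 × 3.25 = 8.12 → 8.
sleeve: 10.5 × 3.25 = 34.12 → 34.
pocket: 5 × 3.25 = 16.25 → 16.

cuff 28; button band 8; sleeve 34; pocket 16.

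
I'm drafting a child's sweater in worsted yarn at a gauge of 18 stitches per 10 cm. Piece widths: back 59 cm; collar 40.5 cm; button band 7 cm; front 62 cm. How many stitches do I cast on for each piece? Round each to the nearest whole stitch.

back 106; collar 73; button band 13; front 112.

Rate = 18/10 = 1.8 sts per cm.
back: 59 × 1.8 = 106.20 → 106.
collar: 40.5 × 1.8 = 72.90 → 73.
button band: 7 × 1.8 = 12.60 → 13.
front: 62 × 1.8 = 111.60 → 112.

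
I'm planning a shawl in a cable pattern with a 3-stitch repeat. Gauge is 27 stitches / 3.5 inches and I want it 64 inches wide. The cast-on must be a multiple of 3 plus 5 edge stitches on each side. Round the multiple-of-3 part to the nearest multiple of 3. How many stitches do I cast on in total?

493 stitches.

27 / 3.5 = 7.714 sts per inch.
64 × 7.714 = 493.71 sts.
Less 10 edge sts → 483.71 for the repeat.
Nearest multiple of 3: 483.
Add back 10 edge sts → 493.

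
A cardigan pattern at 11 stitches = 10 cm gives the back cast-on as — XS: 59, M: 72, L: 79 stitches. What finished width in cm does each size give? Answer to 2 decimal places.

XS 53.64 cm; M 65.45 cm; L 71.82 cm.

11/10 = 1.1 sts per cm.
XS: 59 / 1.1 = 53.636 → 53.64 cm.
M: 72 / 1.1 = 65.455 → 65.45 cm.
L: 79 / 1.1 = 71.818 → 71.82 cm.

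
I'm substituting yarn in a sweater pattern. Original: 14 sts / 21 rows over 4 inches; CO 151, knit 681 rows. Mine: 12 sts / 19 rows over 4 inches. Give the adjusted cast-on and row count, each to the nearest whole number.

Cast on 129 stitches; work 616 rows.

Stitches: 151 × 12/14 = 129.43 → 129.
Rows: 681 × 19/21 = 616.14 → 616.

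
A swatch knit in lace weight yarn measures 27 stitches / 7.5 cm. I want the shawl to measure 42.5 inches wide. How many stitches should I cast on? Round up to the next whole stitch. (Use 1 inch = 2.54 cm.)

42.5 in = 107.95 cm.
27 stitches / 7.5 cm = 3.6 stitches per cm.
107.95 × 3.6 = 388.62 stitches.
Round up → 389.

Cast on 389 stitches.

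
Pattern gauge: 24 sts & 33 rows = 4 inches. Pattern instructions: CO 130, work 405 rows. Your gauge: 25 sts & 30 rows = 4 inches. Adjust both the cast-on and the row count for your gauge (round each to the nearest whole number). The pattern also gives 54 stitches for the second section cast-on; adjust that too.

Cast on 135 stitches; work 368 rows; second section cast-on 56 stitches.

Stitches: 130 × 25/24 = 135.42 → 135.
Rows: 405 × 30/33 = 368.18 → 368.
second section cast-on: 54 × 25/24 = 56.25 → 56.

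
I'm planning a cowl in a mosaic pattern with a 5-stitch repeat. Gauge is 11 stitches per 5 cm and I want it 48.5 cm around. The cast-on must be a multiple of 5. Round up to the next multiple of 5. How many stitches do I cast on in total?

11 / 5 = 2.2 sts per cm.
48.5 × 2.2 = 106.70 sts.
Next multiple of 5: 110.

Cast on 110 stitches.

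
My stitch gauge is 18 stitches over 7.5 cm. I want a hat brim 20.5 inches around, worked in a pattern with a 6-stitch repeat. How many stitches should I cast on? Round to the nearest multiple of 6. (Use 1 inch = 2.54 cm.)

Cast on 126 stitches.

20.5 in = 20.5 × 2.54 = 52.07 cm.
18 / 7.5 = 2.4 sts/cm.
52.07 × 2.4 = 124.97 sts.
→ 126.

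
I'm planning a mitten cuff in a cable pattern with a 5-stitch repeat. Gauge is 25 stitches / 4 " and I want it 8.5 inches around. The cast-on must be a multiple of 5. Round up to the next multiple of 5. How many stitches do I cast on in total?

55 stitches.

25 / 4 = 6.25 sts per inch.
8.5 × 6.25 = 53.12 sts.
Next multiple of 5: 55.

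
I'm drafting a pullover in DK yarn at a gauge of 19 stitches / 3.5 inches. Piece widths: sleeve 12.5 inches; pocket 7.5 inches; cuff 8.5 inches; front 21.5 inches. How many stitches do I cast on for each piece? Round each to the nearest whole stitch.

Rate = 19/3.5 = 5.429 sts per in.
sleeve: 12.5 × 5.429 = 67.86 → 68.
pocket: 7.5 × 5.429 = 40.71 → 41.
cuff: 8.5 × 5.429 = 46.14 → 46.
front: 21.5 × 5.429 = 116.71 → 117.

sleeve 68; pocket 41; cuff 46; front 117.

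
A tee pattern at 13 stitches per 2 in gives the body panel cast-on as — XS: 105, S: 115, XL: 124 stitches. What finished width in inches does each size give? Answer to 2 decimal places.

XS 16.15 inches; S 17.69 inches; XL 19.08 inches.

13/2 = 6.5 sts per in.
XS: 105 / 6.5 = 16.154 → 16.15 in.
S: 115 / 6.5 = 17.692 → 17.69 in.
XL: 124 / 6.5 = 19.077 → 19.08 in.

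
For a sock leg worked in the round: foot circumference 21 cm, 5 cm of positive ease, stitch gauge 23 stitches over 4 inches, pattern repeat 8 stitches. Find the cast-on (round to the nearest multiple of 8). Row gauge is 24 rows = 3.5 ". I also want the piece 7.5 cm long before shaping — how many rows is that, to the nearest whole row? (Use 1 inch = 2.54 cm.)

Cast on 56 stitches; work 20 rows.

Finished = 21 + 5 = 26 cm.
26 cm × 1/2.54 = 10.24 inches.
23/4 = 5.75 sts per in; 10.24 × 5.75 = 58.86 sts.
Nearest multiple of 8 → 56.
7.5 cm = 2.95 inches; × 6.857 = 20.25 → 20 rows.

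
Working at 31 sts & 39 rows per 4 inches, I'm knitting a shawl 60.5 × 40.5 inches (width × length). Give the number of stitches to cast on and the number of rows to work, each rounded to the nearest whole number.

Stitch gauge = 31/4 = 7.75 sts/in; 60.5 × 7.75 = 468.88 → 469 sts.
Row gauge = 39/4 = 9.75 rows/in; 40.5 × 9.75 = 394.88 → 395 rows.

Cast on 469 stitches and work 395 rows.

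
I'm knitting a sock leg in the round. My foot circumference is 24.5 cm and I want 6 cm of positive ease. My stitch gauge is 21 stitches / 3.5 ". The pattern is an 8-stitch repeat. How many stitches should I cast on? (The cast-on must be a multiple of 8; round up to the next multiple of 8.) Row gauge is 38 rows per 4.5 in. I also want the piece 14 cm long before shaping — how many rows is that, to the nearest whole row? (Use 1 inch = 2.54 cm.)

Finished = 24.5 + 6 = 30.5 cm.
30.5 cm × 1/2.54 = 12.01 inches.
21/3.5 = 6 sts per in; 12.01 × 6 = 72.05 sts.
Next multiple of 8 → 80.
14 cm = 5.51 inches; × 8.444 = 46.54 → 47 rows.

Cast on 80 stitches; work 47 rows.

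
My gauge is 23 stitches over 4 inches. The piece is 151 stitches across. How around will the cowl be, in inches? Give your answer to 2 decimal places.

23 stitches / 4 inch = 5.75 stitches per inch.
151 / 5.75 = 26.261 inches.

26.26 inches.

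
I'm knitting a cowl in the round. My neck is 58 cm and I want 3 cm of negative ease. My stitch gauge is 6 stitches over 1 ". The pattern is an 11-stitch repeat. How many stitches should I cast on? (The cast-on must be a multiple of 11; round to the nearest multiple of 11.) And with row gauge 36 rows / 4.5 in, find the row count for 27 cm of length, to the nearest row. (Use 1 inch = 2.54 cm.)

Finished = 58 − 3 = 55 cm.
55 cm × 1/2.54 = 21.65 inches.
6/1 = 6 sts per in; 21.65 × 6 = 129.92 sts.
Nearest multiple of 11 → 132.
27 cm = 10.63 inches; × 8 = 85.04 → 85 rows.

Cast on 132 stitches; work 85 rows.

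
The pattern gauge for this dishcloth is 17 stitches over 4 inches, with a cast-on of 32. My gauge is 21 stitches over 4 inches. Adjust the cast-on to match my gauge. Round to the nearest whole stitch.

Scale factor = 21 / 17 = 1.235.
32 × 21 / 17 = 39.53 sts.
→ 40 sts.

40 stitches.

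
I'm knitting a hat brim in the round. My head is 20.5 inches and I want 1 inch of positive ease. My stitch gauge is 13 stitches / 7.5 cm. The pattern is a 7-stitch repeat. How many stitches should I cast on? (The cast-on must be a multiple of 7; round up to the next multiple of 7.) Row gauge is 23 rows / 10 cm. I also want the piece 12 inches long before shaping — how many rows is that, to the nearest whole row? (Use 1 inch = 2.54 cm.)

Finished = 20.5 + 1 = 21.5 inches.
21.5 inches × 2.54 = 54.61 cm.
13/7.5 = 1.733 sts per cm; 54.61 × 1.733 = 94.66 sts.
Next multiple of 7 → 98.
12 inches = 30.48 cm; × 2.3 = 70.10 → 70 rows.

Cast on 98 stitches; work 70 rows.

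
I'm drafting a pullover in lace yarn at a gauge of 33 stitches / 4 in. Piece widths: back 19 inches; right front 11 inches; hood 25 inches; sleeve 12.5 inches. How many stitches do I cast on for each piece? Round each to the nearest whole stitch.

back 157; right front 91; hood 206; sleeve 103.

Rate = 33/4 = 8.25 sts per in.
back: 19 × 8.25 = 156.75 → 157.
right front: 11 × 8.25 = 90.75 → 91.
hood: 25 × 8.25 = 206.25 → 206.
sleeve: 12.5 × 8.25 = 103.12 → 103.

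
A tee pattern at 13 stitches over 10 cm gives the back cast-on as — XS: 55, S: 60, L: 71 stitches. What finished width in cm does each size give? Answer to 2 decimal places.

XS 42.31 cm; S 46.15 cm; L 54.62 cm.

13/10 = 1.3 sts per cm.
XS: 55 / 1.3 = 42.308 → 42.31 cm.
S: 60 / 1.3 = 46.154 → 46.15 cm.
L: 71 / 1.3 = 54.615 → 54.62 cm.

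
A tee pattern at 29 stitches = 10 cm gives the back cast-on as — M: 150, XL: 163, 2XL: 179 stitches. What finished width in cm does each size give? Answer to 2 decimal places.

M 51.72 cm; XL 56.21 cm; 2XL 61.72 cm.

29/10 = 2.9 sts per cm.
M: 150 / 2.9 = 51.724 → 51.72 cm.
XL: 163 / 2.9 = 56.207 → 56.21 cm.
2XL: 179 / 2.9 = 61.724 → 61.72 cm.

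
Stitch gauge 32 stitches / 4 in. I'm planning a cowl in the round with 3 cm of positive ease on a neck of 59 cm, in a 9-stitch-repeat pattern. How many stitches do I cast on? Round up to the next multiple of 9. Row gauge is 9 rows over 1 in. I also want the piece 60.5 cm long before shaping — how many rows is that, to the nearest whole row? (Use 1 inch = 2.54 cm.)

Finished = 59 + 3 = 62 cm.
62 cm × 1/2.54 = 24.41 inches.
32/4 = 8 sts per in; 24.41 × 8 = 195.28 sts.
Next multiple of 9 → 198.
60.5 cm = 23.82 inches; × 9 = 214.37 → 214 rows.

Cast on 198 stitches; work 214 rows.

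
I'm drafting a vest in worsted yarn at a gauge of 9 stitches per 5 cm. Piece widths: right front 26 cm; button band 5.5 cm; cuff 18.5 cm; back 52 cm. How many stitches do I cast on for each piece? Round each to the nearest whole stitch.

Rate = 9/5 = 1.8 sts per cm.
right front: 26 × 1.8 = 46.80 → 47.
button band: 5.5 × 1.8 = 9.90 → 10.
cuff: 18.5 × 1.8 = 33.30 → 33.
back: 52 × 1.8 = 93.60 → 94.

right front 47; button band 10; cuff 33; back 94.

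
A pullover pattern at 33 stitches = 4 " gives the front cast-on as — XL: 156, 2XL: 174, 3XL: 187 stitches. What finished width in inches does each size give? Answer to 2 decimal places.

XL 18.91 inches; 2XL 21.09 inches; 3XL 22.67 inches.

33/4 = 8.25 sts per in.
XL: 156 / 8.25 = 18.909 → 18.91 in.
2XL: 174 / 8.25 = 21.091 → 21.09 in.
3XL: 187 / 8.25 = 22.667 → 22.67 in.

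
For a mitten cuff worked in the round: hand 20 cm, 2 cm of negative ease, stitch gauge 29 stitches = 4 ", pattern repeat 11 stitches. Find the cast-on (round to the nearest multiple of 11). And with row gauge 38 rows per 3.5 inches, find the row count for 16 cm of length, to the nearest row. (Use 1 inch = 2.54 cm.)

Finished = 20 − 2 = 18 cm.
18 cm × 1/2.54 = 7.09 inches.
29/4 = 7.25 sts per in; 7.09 × 7.25 = 51.38 sts.
Nearest multiple of 11 → 55.
16 cm = 6.30 inches; × 10.857 = 68.39 → 68 rows.

Cast on 55 stitches; work 68 rows.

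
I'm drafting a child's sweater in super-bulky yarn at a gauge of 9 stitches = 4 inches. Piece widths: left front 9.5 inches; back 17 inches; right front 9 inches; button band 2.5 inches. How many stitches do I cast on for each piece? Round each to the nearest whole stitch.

Rate = 9/4 = 2.25 sts per in.
left front: 9.5 × 2.25 = 21.38 → 21.
back: 17 × 2.25 = 38.25 → 38.
right front: 9 × 2.25 = 20.25 → 20.
button band: 2.5 × 2.25 = 5.62 → 6.

left front 21; back 38; right front 20; button band 6.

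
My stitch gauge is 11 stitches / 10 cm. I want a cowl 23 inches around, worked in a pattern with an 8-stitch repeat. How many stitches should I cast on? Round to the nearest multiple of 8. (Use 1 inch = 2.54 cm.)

23 in = 23 × 2.54 = 58.42 cm.
11 / 10 = 1.1 sts/cm.
58.42 × 1.1 = 64.26 sts.
→ 64.

64 stitches.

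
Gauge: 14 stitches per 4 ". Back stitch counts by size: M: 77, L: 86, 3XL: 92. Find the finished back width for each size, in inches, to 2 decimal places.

M 22.00 inches; L 24.57 inches; 3XL 26.29 inches.

14/4 = 3.5 sts per in.
M: 77 / 3.5 = 22.000 → 22.00 in.
L: 86 / 3.5 = 24.571 → 24.57 in.
3XL: 92 / 3.5 = 26.286 → 26.29 in.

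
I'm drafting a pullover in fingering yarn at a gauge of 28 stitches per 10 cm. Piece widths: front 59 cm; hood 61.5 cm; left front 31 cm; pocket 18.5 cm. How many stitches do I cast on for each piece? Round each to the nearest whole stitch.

front 165; hood 172; left front 87; pocket 52.

Rate = 28/10 = 2.8 sts per cm.
front: 59 × 2.8 = 165.20 → 165.
hood: 61.5 × 2.8 = 172.20 → 172.
left front: 31 × 2.8 = 86.80 → 87.
pocket: 18.5 × 2.8 = 51.80 → 52.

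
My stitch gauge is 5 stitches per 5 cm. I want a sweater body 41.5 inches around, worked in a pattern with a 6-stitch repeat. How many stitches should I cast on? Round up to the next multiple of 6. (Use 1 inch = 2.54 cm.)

108 stitches.

41.5 in = 41.5 × 2.54 = 105.41 cm.
5 / 5 = 1 sts/cm.
105.41 × 1 = 105.41 sts.
→ 108.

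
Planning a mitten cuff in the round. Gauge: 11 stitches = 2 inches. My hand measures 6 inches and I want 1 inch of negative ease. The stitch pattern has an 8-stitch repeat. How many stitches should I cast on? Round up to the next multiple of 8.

Finished = 6 − 1 = 5 inches.
11 / 2 = 5.5 sts/in.
5 × 5.5 = 27.50 sts.
Next multiple of 8: 32.

Cast on 32 stitches.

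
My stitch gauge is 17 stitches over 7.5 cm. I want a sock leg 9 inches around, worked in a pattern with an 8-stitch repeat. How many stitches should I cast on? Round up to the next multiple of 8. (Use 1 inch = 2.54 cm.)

9 in = 9 × 2.54 = 22.86 cm.
17 / 7.5 = 2.267 sts/cm.
22.86 × 2.267 = 51.82 sts.
→ 56.

Cast on 56 stitches.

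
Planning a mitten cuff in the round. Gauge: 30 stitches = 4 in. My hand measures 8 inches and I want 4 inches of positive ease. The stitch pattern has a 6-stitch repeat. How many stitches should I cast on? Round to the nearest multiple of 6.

Cast on 90 stitches.

Finished = 8 + 4 = 12 inches.
30 / 4 = 7.5 sts/in.
12 × 7.5 = 90.00 sts.
Nearest multiple of 6: 90.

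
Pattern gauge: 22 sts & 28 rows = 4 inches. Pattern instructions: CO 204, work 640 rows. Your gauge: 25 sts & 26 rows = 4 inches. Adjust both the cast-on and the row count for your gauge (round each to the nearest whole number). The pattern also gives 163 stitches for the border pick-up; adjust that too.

Cast on 232 stitches; work 594 rows; border pick-up 185 stitches.

Stitches: 204 × 25/22 = 231.82 → 232.
Rows: 640 × 26/28 = 594.29 → 594.
border pick-up: 163 × 25/22 = 185.23 → 185.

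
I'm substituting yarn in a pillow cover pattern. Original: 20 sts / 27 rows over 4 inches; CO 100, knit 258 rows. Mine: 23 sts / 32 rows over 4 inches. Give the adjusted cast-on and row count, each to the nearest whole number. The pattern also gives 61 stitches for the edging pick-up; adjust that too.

Stitches: 100 × 23/20 = 115.00 → 115.
Rows: 258 × 32/27 = 305.78 → 306.
edging pick-up: 61 × 23/20 = 70.15 → 70.

Cast on 115 stitches; work 306 rows; edging pick-up 70 stitches.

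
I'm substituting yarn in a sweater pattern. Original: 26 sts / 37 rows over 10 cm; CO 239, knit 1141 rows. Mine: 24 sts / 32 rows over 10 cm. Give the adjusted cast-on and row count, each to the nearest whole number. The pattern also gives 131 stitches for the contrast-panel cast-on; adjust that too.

Stitches: 239 × 24/26 = 220.62 → 221.
Rows: 1141 × 32/37 = 986.81 → 987.
contrast-panel cast-on: 131 × 24/26 = 120.92 → 121.

Cast on 221 stitches; work 987 rows; contrast-panel cast-on 121 stitches.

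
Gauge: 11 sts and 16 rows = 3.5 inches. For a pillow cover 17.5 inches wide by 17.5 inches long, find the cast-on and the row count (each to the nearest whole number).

Stitch gauge = 11/3.5 = 3.143 sts/in; 17.5 × 3.143 = 55.00 → 55 sts.
Row gauge = 16/3.5 = 4.571 rows/in; 17.5 × 4.571 = 80.00 → 80 rows.

Cast on 55 stitches and work 80 rows.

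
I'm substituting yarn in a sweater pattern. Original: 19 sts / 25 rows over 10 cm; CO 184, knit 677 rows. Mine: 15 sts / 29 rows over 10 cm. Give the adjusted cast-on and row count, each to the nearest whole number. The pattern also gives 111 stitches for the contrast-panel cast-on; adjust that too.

Stitches: 184 × 15/19 = 145.26 → 145.
Rows: 677 × 29/25 = 785.32 → 785.
contrast-panel cast-on: 111 × 15/19 = 87.63 → 88.

Cast on 145 stitches; work 785 rows; contrast-panel cast-on 88 stitches.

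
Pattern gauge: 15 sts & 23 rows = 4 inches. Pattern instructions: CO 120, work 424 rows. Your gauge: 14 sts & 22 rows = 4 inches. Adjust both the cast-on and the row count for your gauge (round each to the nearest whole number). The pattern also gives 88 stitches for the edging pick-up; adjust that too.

Cast on 112 stitches; work 406 rows; edging pick-up 82 stitches.

Stitches: 120 × 14/15 = 112.00 → 112.
Rows: 424 × 22/23 = 405.57 → 406.
edging pick-up: 88 × 14/15 = 82.13 → 82.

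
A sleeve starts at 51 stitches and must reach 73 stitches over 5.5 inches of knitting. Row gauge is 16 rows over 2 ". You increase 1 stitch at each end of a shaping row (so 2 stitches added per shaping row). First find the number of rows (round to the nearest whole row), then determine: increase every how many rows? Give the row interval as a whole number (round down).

Rows = 5.5 × 8 = 44.0 → 44 rows.
Stitches to add: 22 → 11 shaping rows (at 2 st each).
44 / 11 = 4.00 → every 4 rows.

Increase every 4th row.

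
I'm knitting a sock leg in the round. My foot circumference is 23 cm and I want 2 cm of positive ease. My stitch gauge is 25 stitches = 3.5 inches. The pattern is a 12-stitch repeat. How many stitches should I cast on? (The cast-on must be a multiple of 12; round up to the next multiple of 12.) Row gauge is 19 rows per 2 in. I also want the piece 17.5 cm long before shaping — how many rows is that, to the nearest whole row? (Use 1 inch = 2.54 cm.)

Cast on 72 stitches; work 65 rows.

Finished = 23 + 2 = 25 cm.
25 cm × 1/2.54 = 9.84 inches.
25/3.5 = 7.143 sts per in; 9.84 × 7.143 = 70.30 sts.
Next multiple of 12 → 72.
17.5 cm = 6.89 inches; × 9.5 = 65.45 → 65 rows.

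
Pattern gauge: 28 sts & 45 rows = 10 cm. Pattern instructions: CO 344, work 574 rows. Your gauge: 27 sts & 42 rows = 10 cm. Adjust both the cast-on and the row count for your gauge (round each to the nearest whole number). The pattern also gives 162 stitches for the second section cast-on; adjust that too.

Cast on 332 stitches; work 536 rows; second section cast-on 156 stitches.

Stitches: 344 × 27/28 = 331.71 → 332.
Rows: 574 × 42/45 = 535.73 → 536.
second section cast-on: 162 × 27/28 = 156.21 → 156.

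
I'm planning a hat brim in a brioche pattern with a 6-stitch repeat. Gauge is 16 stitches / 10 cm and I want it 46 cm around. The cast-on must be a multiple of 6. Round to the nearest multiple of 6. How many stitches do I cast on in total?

16 / 10 = 1.6 sts per cm.
46 × 1.6 = 73.60 sts.
Nearest multiple of 6: 72.

Cast on 72 stitches.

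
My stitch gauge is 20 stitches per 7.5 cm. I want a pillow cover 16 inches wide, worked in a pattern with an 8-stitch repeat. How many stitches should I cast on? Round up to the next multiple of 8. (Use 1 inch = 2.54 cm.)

16 in = 16 × 2.54 = 40.64 cm.
20 / 7.5 = 2.667 sts/cm.
40.64 × 2.667 = 108.37 sts.
→ 112.

Cast on 112 stitches.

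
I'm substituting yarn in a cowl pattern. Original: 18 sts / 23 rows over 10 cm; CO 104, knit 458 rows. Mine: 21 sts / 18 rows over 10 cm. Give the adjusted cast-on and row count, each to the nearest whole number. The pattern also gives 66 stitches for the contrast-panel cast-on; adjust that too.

Stitches: 104 × 21/18 = 121.33 → 121.
Rows: 458 × 18/23 = 358.43 → 358.
contrast-panel cast-on: 66 × 21/18 = 77.00 → 77.

Cast on 121 stitches; work 358 rows; contrast-panel cast-on 77 stitches.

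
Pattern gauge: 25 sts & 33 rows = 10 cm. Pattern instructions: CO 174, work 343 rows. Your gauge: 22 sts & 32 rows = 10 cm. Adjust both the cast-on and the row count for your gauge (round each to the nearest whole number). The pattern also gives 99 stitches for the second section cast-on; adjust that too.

Cast on 153 stitches; work 333 rows; second section cast-on 87 stitches.

Stitches: 174 × 22/25 = 153.12 → 153.
Rows: 343 × 32/33 = 332.61 → 333.
second section cast-on: 99 × 22/25 = 87.12 → 87.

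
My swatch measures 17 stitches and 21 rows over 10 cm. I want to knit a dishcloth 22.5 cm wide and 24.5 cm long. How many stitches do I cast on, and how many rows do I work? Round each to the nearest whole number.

Stitch gauge = 17/10 = 1.7 sts/cm; 22.5 × 1.7 = 38.25 → 38 sts.
Row gauge = 21/10 = 2.1 rows/cm; 24.5 × 2.1 = 51.45 → 51 rows.

Cast on 38 stitches and work 51 rows.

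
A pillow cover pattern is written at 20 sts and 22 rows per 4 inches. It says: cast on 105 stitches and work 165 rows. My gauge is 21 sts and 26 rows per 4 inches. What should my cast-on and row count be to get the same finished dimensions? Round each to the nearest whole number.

Cast on 110 stitches; work 195 rows.

Stitches: 105 × 21/20 = 110.25 → 110.
Rows: 165 × 26/22 = 195.00 → 195.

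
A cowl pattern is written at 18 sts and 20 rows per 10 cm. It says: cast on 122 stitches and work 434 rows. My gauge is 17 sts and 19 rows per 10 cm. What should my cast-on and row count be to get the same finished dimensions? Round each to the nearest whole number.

Cast on 115 stitches; work 412 rows.

Stitches: 122 × 17/18 = 115.22 → 115.
Rows: 434 × 19/20 = 412.30 → 412.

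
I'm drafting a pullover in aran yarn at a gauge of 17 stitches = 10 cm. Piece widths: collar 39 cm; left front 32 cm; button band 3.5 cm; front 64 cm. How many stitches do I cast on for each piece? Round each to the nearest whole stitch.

Rate = 17/10 = 1.7 sts per cm.
collar: 39 × 1.7 = 66.30 → 66.
left front: 32 × 1.7 = 54.40 → 54.
button band: 3.5 × 1.7 = 5.95 → 6.
front: 64 × 1.7 = 108.80 → 109.

collar 66; left front 54; button band 6; front 109.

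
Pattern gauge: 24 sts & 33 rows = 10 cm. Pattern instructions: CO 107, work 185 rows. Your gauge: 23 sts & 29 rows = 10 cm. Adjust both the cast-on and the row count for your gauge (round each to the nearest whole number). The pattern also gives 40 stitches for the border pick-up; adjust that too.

Stitches: 107 × 23/24 = 102.54 → 103.
Rows: 185 × 29/33 = 162.58 → 163.
border pick-up: 40 × 23/24 = 38.33 → 38.

Cast on 103 stitches; work 163 rows; border pick-up 38 stitches.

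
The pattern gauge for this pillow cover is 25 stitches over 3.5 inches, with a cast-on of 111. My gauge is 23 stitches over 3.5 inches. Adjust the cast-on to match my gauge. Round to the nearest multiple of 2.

CO 102 sts.

Scale factor = 23 / 25 = 0.920.
111 × 23 / 25 = 102.12 sts.
→ 102 sts.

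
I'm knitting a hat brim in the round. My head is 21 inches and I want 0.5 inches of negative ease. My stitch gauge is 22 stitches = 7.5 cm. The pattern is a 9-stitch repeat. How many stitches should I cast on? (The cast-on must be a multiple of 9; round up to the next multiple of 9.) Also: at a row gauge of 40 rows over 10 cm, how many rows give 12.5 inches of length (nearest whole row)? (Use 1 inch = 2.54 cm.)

Cast on 153 stitches; work 127 rows.

Finished = 21 − 0.5 = 20.5 inches.
20.5 inches × 2.54 = 52.07 cm.
22/7.5 = 2.933 sts per cm; 52.07 × 2.933 = 152.74 sts.
Next multiple of 9 → 153.
12.5 inches = 31.75 cm; × 4 = 127.00 → 127 rows.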